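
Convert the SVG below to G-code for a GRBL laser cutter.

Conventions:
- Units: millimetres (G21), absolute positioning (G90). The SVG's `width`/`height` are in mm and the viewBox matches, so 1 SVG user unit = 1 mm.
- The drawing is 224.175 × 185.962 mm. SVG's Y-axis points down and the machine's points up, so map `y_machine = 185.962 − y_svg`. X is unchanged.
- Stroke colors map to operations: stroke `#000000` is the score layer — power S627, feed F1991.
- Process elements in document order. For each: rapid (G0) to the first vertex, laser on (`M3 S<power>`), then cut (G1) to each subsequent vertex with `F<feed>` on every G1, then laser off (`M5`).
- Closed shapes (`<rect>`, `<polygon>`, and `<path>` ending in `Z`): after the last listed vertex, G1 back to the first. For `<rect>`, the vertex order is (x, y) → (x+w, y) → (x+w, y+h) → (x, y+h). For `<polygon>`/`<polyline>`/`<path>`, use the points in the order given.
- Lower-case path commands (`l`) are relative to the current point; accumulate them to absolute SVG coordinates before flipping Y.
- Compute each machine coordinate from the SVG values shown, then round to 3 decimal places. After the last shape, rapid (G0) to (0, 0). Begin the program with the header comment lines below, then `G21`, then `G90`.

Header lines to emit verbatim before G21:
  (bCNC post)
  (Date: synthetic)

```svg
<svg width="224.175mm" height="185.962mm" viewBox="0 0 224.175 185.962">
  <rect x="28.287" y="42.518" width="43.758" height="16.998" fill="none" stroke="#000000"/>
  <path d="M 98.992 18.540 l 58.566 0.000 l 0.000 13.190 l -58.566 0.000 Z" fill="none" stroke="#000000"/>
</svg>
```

(bCNC post)
(Date: synthetic)
G21
G90
G0 X28.287 Y143.444
M3 S627
G1 X72.045 Y143.444 F1991
G1 X72.045 Y126.446 F1991
G1 X28.287 Y126.446 F1991
G1 X28.287 Y143.444 F1991
M5
G0 X98.992 Y167.422
M3 S627
G1 X157.558 Y167.422 F1991
G1 X157.558 Y154.232 F1991
G1 X98.992 Y154.232 F1991
G1 X98.992 Y167.422 F1991
M5
G0 X0.000 Y0.000

1 u = 1 mm; y_m = 185.962 − y.

[1] `<rect>` rectangle, #000000→score S627 F1991: (28.287,143.444) → (72.045,143.444) → (72.045,126.446) → (28.287,126.446) → (28.287,143.444) (closed)

[2] `<path>` rectangle, #000000→score S627 F1991: (98.992,167.422) → (157.558,167.422) → (157.558,154.232) → (98.992,154.232) → (98.992,167.422) (closed)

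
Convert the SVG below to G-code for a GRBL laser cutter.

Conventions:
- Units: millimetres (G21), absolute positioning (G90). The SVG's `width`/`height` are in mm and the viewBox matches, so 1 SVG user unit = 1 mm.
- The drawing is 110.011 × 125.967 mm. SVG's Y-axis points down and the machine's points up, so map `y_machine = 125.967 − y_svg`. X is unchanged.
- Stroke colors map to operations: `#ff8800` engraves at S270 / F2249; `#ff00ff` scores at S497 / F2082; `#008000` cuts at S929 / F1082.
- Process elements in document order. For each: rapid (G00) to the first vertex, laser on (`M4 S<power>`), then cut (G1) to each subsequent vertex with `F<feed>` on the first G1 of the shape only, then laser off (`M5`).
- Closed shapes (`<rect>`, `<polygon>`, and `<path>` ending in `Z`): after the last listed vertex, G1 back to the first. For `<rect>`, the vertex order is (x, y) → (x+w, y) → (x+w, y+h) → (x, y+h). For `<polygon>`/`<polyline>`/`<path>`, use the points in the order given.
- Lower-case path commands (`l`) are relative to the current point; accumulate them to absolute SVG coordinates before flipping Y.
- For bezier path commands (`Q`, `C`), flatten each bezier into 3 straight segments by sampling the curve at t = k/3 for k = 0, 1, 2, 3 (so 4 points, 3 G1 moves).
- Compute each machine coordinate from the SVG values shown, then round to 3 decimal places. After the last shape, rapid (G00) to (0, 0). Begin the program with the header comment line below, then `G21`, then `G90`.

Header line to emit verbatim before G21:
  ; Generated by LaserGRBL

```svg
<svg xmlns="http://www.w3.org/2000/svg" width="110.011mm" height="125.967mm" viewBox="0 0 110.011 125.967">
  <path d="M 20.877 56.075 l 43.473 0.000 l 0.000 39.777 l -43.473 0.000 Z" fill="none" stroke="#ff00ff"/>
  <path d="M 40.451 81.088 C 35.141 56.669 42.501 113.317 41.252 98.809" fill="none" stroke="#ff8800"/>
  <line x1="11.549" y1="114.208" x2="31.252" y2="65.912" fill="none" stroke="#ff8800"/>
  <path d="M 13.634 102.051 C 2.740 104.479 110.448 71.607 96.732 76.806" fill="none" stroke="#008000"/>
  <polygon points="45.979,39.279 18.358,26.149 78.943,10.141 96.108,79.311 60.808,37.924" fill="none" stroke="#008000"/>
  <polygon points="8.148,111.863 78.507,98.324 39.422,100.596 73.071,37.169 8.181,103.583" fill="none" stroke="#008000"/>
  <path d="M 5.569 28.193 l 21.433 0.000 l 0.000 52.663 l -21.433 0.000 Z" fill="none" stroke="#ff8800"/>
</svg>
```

; Generated by LaserGRBL
G21
G90
G00 X20.877 Y69.892
M4 S497
G1 X64.350 Y69.892 F2082
G1 X64.350 Y30.115
G1 X20.877 Y30.115
G1 X20.877 Y69.892
M5
G00 X40.451 Y44.879
M4 S270
G1 X38.576 Y47.914 F2249
G1 X40.419 Y30.731
G1 X41.252 Y27.158
M5
G00 X11.549 Y11.759
M4 S270
G1 X31.252 Y60.055 F2249
M5
G00 X13.634 Y23.916
M4 S929
G1 X33.384 Y30.537 F1082
G1 X78.863 Y44.387
G1 X96.732 Y49.161
M5
G00 X45.979 Y86.688
M4 S929
G1 X18.358 Y99.818 F1082
G1 X78.943 Y115.826
G1 X96.108 Y46.656
G1 X60.808 Y88.043
G1 X45.979 Y86.688
M5
G00 X8.148 Y14.104
M4 S929
G1 X78.507 Y27.643 F1082
G1 X39.422 Y25.371
G1 X73.071 Y88.798
G1 X8.181 Y22.384
G1 X8.148 Y14.104
M5
G00 X5.569 Y97.774
M4 S270
G1 X27.002 Y97.774 F2249
G1 X27.002 Y45.111
G1 X5.569 Y45.111
G1 X5.569 Y97.774
M5
G00 X0.000 Y0.000

Since the viewBox matches the mm dimensions, user units are millimetres directly. The only transform is the Y-flip y_m = 125.967 − y_svg.

Shape 1 is a rectangle drawn with `<path>`. Its stroke #ff00ff means score at S497, F2082. After flipping Y the toolpath is (20.877,69.892) → (64.350,69.892) → (64.350,30.115) → (20.877,30.115) → (20.877,69.892), returning to the start.

Shape 2 is a cubic bezier drawn with `<path>`. Its stroke #ff8800 means engrave at S270, F2249. After flipping Y the toolpath is (40.451,44.879) → (38.576,47.914) → (40.419,30.731) → (41.252,27.158).

Shape 3 is a line segment drawn with `<line>`. Its stroke #ff8800 means engrave at S270, F2249. After flipping Y the toolpath is (11.549,11.759) → (31.252,60.055).

Shape 4 is a cubic bezier drawn with `<path>`. Its stroke #008000 means cut at S929, F1082. After flipping Y the toolpath is (13.634,23.916) → (33.384,30.537) → (78.863,44.387) → (96.732,49.161).

Shape 5 is a closed polygon drawn with `<polygon>`. Its stroke #008000 means cut at S929, F1082. After flipping Y the toolpath is (45.979,86.688) → (18.358,99.818) → (78.943,115.826) → (96.108,46.656) → (60.808,88.043) → (45.979,86.688), returning to the start.

Shape 6 is a closed polygon drawn with `<polygon>`. Its stroke #008000 means cut at S929, F1082. After flipping Y the toolpath is (8.148,14.104) → (78.507,27.643) → (39.422,25.371) → (73.071,88.798) → (8.181,22.384) → (8.148,14.104), returning to the start.

Shape 7 is a rectangle drawn with `<path>`. Its stroke #ff8800 means engrave at S270, F2249. After flipping Y the toolpath is (5.569,97.774) → (27.002,97.774) → (27.002,45.111) → (5.569,45.111) → (5.569,97.774), returning to the start.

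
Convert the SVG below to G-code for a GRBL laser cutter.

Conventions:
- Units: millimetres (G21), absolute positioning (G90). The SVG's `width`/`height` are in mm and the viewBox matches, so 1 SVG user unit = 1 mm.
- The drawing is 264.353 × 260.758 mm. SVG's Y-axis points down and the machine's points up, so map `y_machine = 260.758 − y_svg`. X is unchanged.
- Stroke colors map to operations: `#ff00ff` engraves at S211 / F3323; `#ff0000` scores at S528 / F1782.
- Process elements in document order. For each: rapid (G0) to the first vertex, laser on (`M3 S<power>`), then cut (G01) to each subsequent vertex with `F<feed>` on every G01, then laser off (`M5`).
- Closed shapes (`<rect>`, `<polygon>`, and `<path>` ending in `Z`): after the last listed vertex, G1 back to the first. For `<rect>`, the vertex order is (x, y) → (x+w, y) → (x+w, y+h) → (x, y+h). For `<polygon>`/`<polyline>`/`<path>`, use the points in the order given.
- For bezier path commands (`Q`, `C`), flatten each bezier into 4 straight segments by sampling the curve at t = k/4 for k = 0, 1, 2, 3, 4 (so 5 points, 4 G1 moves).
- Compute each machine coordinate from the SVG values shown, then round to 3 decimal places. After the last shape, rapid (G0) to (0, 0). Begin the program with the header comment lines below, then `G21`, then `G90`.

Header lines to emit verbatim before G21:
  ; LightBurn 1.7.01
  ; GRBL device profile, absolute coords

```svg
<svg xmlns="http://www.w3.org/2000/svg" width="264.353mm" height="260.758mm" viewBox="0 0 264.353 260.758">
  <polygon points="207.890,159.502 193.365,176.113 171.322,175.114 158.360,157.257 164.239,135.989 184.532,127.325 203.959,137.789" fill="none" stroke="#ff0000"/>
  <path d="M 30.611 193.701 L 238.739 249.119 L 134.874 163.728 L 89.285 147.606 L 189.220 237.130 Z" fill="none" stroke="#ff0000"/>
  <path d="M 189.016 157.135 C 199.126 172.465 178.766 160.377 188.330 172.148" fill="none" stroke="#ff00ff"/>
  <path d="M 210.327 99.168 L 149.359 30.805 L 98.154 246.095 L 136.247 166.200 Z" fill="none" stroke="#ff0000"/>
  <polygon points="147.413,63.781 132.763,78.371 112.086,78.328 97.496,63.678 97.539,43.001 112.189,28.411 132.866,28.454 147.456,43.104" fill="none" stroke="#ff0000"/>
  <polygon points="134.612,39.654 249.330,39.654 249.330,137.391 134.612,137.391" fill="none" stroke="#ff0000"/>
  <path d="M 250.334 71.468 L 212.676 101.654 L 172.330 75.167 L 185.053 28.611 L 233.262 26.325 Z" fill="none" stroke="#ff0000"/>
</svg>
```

1 u = 1 mm; y_m = 260.758 − y.

[1] `<polygon>` regular polygon, #ff0000→score S528 F1782: (207.890,101.256) → (193.365,84.645) → (171.322,85.644) → (158.360,103.501) → (164.239,124.769) → (184.532,133.433) → (203.959,122.969) → (207.890,101.256) (closed)

[2] `<path>` closed polygon, #ff0000→score S528 F1782: (30.611,67.057) → (238.739,11.639) → (134.874,97.030) → (89.285,113.152) → (189.220,23.628) → (30.611,67.057) (closed)

[3] `<path>` cubic bezier, #ff00ff→engrave S211 F3323: (189.016,103.623) → (191.829,96.465) → (188.878,94.782) → (185.824,93.766) → (188.330,88.610)

[4] `<path>` closed polygon, #ff0000→score S528 F1782: (210.327,161.590) → (149.359,229.953) → (98.154,14.663) → (136.247,94.558) → (210.327,161.590) (closed)

[5] `<polygon>` regular polygon, #ff0000→score S528 F1782: (147.413,196.977) → (132.763,182.387) → (112.086,182.430) → (97.496,197.080) → (97.539,217.757) → (112.189,232.347) → (132.866,232.304) → (147.456,217.654) → (147.413,196.977) (closed)

[6] `<polygon>` rectangle, #ff0000→score S528 F1782: (134.612,221.104) → (249.330,221.104) → (249.330,123.367) → (134.612,123.367) → (134.612,221.104) (closed)

[7] `<path>` regular polygon, #ff0000→score S528 F1782: (250.334,189.290) → (212.676,159.104) → (172.330,185.591) → (185.053,232.147) → (233.262,234.433) → (250.334,189.290) (closed)

; LightBurn 1.7.01
; GRBL device profile, absolute coords
G21
G90
G0 X207.890 Y101.256
M3 S528
G01 X193.365 Y84.645 F1782
G01 X171.322 Y85.644 F1782
G01 X158.360 Y103.501 F1782
G01 X164.239 Y124.769 F1782
G01 X184.532 Y133.433 F1782
G01 X203.959 Y122.969 F1782
G01 X207.890 Y101.256 F1782
M5
G0 X30.611 Y67.057
M3 S528
G01 X238.739 Y11.639 F1782
G01 X134.874 Y97.030 F1782
G01 X89.285 Y113.152 F1782
G01 X189.220 Y23.628 F1782
G01 X30.611 Y67.057 F1782
M5
G0 X189.016 Y103.623
M3 S211
G01 X191.829 Y96.465 F3323
G01 X188.878 Y94.782 F3323
G01 X185.824 Y93.766 F3323
G01 X188.330 Y88.610 F3323
M5
G0 X210.327 Y161.590
M3 S528
G01 X149.359 Y229.953 F1782
G01 X98.154 Y14.663 F1782
G01 X136.247 Y94.558 F1782
G01 X210.327 Y161.590 F1782
M5
G0 X147.413 Y196.977
M3 S528
G01 X132.763 Y182.387 F1782
G01 X112.086 Y182.430 F1782
G01 X97.496 Y197.080 F1782
G01 X97.539 Y217.757 F1782
G01 X112.189 Y232.347 F1782
G01 X132.866 Y232.304 F1782
G01 X147.456 Y217.654 F1782
G01 X147.413 Y196.977 F1782
M5
G0 X134.612 Y221.104
M3 S528
G01 X249.330 Y221.104 F1782
G01 X249.330 Y123.367 F1782
G01 X134.612 Y123.367 F1782
G01 X134.612 Y221.104 F1782
M5
G0 X250.334 Y189.290
M3 S528
G01 X212.676 Y159.104 F1782
G01 X172.330 Y185.591 F1782
G01 X185.053 Y232.147 F1782
G01 X233.262 Y234.433 F1782
G01 X250.334 Y189.290 F1782
M5
G0 X0.000 Y0.000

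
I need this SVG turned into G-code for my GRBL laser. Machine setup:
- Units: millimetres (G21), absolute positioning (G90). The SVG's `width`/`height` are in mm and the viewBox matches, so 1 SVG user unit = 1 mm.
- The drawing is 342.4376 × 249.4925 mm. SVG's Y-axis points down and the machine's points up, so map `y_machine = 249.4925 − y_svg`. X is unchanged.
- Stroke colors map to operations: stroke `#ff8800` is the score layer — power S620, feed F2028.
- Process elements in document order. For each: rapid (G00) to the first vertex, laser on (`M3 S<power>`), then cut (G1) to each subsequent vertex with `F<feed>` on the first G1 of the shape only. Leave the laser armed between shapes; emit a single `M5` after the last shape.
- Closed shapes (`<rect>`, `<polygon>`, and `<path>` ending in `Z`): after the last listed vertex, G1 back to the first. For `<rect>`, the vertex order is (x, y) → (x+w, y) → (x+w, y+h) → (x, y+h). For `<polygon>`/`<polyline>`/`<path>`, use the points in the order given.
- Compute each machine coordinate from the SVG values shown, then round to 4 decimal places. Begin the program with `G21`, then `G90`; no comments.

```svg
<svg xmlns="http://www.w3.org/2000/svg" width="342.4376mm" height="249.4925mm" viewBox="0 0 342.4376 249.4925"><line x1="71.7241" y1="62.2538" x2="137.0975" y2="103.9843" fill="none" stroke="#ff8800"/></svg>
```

1 u = 1 mm; y_m = 249.4925 − y.

[1] `<line>` line segment, #ff8800→score S620 F2028: (71.7241,187.2387) → (137.0975,145.5082)

G21
G90
G00 X71.7241 Y187.2387
M3 S620
G1 X137.0975 Y145.5082 F2028
M5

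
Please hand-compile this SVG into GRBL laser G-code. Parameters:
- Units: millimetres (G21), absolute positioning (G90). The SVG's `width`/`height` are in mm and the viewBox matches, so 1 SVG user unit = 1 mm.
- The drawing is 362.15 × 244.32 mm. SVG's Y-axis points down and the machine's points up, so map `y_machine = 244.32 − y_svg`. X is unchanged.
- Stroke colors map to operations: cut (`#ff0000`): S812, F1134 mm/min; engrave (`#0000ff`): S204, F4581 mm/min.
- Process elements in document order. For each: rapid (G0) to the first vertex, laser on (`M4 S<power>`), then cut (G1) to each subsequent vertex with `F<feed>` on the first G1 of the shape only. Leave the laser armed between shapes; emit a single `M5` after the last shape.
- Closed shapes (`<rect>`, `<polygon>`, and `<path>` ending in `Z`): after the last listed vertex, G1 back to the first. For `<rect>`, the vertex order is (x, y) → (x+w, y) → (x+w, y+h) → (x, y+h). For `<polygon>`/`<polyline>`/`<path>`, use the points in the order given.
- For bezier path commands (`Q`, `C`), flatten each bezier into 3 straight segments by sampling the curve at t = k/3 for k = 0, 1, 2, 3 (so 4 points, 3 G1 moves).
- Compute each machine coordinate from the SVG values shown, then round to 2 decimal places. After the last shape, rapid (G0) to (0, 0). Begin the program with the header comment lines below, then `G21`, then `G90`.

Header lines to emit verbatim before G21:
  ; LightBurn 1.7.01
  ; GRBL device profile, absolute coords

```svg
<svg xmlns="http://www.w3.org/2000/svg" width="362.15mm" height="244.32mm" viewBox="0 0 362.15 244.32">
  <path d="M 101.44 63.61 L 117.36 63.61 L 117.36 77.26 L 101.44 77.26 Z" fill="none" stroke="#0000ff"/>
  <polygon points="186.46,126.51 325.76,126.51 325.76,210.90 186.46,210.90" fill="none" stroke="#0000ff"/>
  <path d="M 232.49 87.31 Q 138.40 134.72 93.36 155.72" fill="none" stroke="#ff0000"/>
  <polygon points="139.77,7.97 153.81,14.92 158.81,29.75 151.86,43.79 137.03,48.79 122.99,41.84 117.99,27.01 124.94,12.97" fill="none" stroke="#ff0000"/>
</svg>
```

viewBox `0 0 362.15 244.32` with mm width/height → 1 unit = 1 mm. Flip: y_m = 244.32 − y_svg.

**Shape 1** — `<path>` rectangle, stroke `#0000ff` → engrave (S204, F4581). Machine vertices: (101.44,180.71) → (117.36,180.71) → (117.36,167.06) → (101.44,167.06) → (101.44,180.71). Closed: final G1 returns to the first vertex.

**Shape 2** — `<polygon>` rectangle, stroke `#0000ff` → engrave (S204, F4581). Machine vertices: (186.46,117.81) → (325.76,117.81) → (325.76,33.42) → (186.46,33.42) → (186.46,117.81). Closed: final G1 returns to the first vertex.

**Shape 3** — `<path>` quadratic bezier, stroke `#ff0000` → cut (S812, F1134). Control points (SVG): P0=(232.49,87.31), P1=(138.40,134.72), P2=(93.36,155.72); sampled at t=k/3. Machine vertices: (232.49,157.01) → (175.21,128.34) → (128.84,105.53) → (93.36,88.60). Open path.

**Shape 4** — `<polygon>` regular polygon, stroke `#ff0000` → cut (S812, F1134). Machine vertices: (139.77,236.35) → (153.81,229.40) → (158.81,214.57) → (151.86,200.53) → (137.03,195.53) → (122.99,202.48) → (117.99,217.31) → (124.94,231.35) → (139.77,236.35). Closed: final G1 returns to the first vertex.

; LightBurn 1.7.01
; GRBL device profile, absolute coords
G21
G90
G0 X101.44 Y180.71
M4 S204
G1 X117.36 Y180.71 F4581
G1 X117.36 Y167.06
G1 X101.44 Y167.06
G1 X101.44 Y180.71
G0 X186.46 Y117.81
M4 S204
G1 X325.76 Y117.81 F4581
G1 X325.76 Y33.42
G1 X186.46 Y33.42
G1 X186.46 Y117.81
G0 X232.49 Y157.01
M4 S812
G1 X175.21 Y128.34 F1134
G1 X128.84 Y105.53
G1 X93.36 Y88.60
G0 X139.77 Y236.35
M4 S812
G1 X153.81 Y229.40 F1134
G1 X158.81 Y214.57
G1 X151.86 Y200.53
G1 X137.03 Y195.53
G1 X122.99 Y202.48
G1 X117.99 Y217.31
G1 X124.94 Y231.35
G1 X139.77 Y236.35
M5
G0 X0.00 Y0.00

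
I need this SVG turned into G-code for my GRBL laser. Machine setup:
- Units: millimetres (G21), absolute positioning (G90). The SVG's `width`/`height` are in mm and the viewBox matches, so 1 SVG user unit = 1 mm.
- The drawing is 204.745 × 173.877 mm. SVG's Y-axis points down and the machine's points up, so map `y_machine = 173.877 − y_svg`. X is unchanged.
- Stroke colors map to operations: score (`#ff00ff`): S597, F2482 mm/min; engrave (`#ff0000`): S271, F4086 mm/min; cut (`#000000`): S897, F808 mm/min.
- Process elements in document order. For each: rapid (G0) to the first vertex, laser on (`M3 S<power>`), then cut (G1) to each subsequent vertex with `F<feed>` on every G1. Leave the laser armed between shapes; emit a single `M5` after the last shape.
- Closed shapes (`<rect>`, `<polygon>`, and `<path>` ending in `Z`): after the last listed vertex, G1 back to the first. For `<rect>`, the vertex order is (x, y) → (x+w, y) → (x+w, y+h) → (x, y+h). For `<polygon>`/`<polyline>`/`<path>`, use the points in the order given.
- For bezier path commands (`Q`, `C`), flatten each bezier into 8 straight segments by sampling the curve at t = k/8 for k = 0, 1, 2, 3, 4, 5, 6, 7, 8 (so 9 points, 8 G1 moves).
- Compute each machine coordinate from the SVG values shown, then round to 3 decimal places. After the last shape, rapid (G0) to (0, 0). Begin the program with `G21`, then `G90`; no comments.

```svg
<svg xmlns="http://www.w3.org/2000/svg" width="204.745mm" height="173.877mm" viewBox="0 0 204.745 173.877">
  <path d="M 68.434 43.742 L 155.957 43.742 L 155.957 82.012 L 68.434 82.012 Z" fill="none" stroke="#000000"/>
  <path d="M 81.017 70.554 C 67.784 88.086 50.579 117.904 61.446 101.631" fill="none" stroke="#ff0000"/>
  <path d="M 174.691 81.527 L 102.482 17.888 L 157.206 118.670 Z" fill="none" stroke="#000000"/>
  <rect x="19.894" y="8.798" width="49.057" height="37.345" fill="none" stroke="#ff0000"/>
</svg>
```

Since the viewBox matches the mm dimensions, user units are millimetres directly. The only transform is the Y-flip y_m = 173.877 − y_svg.

Shape 1 is a rectangle drawn with `<path>`. Its stroke #000000 means cut at S897, F808. After flipping Y the toolpath is (68.434,130.135) → (155.957,130.135) → (155.957,91.865) → (68.434,91.865) → (68.434,130.135), returning to the start.

Shape 2 is a cubic bezier drawn with `<path>`. Its stroke #ff0000 means engrave at S271, F4086. After flipping Y the toolpath is (81.017,103.323) → (75.931,96.287) → (70.848,88.783) → (66.144,81.495) → (62.194,75.108) → (59.374,70.305) → (58.059,67.771) → (58.624,68.190) → (61.446,72.246).

Shape 3 is a closed polygon drawn with `<path>`. Its stroke #000000 means cut at S897, F808. After flipping Y the toolpath is (174.691,92.350) → (102.482,155.989) → (157.206,55.207) → (174.691,92.350), returning to the start.

Shape 4 is a rectangle drawn with `<rect>`. Its stroke #ff0000 means engrave at S271, F4086. After flipping Y the toolpath is (19.894,165.079) → (68.951,165.079) → (68.951,127.734) → (19.894,127.734) → (19.894,165.079), returning to the start.

G21
G90
G0 X68.434 Y130.135
M3 S897
G1 X155.957 Y130.135 F808
G1 X155.957 Y91.865 F808
G1 X68.434 Y91.865 F808
G1 X68.434 Y130.135 F808
G0 X81.017 Y103.323
M3 S271
G1 X75.931 Y96.287 F4086
G1 X70.848 Y88.783 F4086
G1 X66.144 Y81.495 F4086
G1 X62.194 Y75.108 F4086
G1 X59.374 Y70.305 F4086
G1 X58.059 Y67.771 F4086
G1 X58.624 Y68.190 F4086
G1 X61.446 Y72.246 F4086
G0 X174.691 Y92.350
M3 S897
G1 X102.482 Y155.989 F808
G1 X157.206 Y55.207 F808
G1 X174.691 Y92.350 F808
G0 X19.894 Y165.079
M3 S271
G1 X68.951 Y165.079 F4086
G1 X68.951 Y127.734 F4086
G1 X19.894 Y127.734 F4086
G1 X19.894 Y165.079 F4086
M5
G0 X0.000 Y0.000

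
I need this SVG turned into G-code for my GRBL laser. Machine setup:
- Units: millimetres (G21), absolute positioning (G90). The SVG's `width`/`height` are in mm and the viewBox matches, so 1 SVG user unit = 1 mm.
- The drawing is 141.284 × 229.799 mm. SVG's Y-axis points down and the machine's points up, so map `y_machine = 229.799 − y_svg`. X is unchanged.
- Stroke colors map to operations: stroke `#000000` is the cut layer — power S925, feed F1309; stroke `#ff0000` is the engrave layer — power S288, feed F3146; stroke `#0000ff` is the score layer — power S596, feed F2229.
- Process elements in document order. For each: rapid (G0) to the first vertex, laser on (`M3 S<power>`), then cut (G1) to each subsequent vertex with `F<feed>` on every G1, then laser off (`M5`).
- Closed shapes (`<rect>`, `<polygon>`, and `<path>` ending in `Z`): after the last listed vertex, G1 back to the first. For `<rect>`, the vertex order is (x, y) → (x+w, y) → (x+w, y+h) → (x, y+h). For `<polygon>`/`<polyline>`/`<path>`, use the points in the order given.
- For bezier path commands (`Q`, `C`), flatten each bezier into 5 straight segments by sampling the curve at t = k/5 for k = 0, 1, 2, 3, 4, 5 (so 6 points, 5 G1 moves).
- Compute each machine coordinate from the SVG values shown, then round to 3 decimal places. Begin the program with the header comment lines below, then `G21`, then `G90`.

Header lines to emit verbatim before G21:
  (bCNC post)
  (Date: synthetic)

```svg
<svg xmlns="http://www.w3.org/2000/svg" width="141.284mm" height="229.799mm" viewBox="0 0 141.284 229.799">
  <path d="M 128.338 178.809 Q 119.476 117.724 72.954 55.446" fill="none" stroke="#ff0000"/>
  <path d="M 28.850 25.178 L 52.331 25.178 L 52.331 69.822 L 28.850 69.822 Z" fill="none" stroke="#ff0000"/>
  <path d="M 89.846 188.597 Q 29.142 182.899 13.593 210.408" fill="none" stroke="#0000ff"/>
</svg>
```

(bCNC post)
(Date: synthetic)
G21
G90
G0 X128.338 Y50.990
M3 S288
G1 X123.287 Y75.472 F3146
G1 X115.223 Y100.049 F3146
G1 X104.146 Y124.721 F3146
G1 X90.056 Y149.490 F3146
G1 X72.954 Y174.353 F3146
M5
G0 X28.850 Y204.621
M3 S288
G1 X52.331 Y204.621 F3146
G1 X52.331 Y159.977 F3146
G1 X28.850 Y159.977 F3146
G1 X28.850 Y204.621 F3146
M5
G0 X89.846 Y41.202
M3 S596
G1 X67.371 Y42.153 F2229
G1 X48.508 Y40.447 F2229
G1 X33.257 Y36.085 F2229
G1 X21.619 Y29.066 F2229
G1 X13.593 Y19.391 F2229
M5

1 u = 1 mm; y_m = 229.799 − y.

[1] `<path>` quadratic bezier, #ff0000→engrave S288 F3146: (128.338,50.990) → (123.287,75.472) → (115.223,100.049) → (104.146,124.721) → (90.056,149.490) → (72.954,174.353)

[2] `<path>` rectangle, #ff0000→engrave S288 F3146: (28.850,204.621) → (52.331,204.621) → (52.331,159.977) → (28.850,159.977) → (28.850,204.621) (closed)

[3] `<path>` quadratic bezier, #0000ff→score S596 F2229: (89.846,41.202) → (67.371,42.153) → (48.508,40.447) → (33.257,36.085) → (21.619,29.066) → (13.593,19.391)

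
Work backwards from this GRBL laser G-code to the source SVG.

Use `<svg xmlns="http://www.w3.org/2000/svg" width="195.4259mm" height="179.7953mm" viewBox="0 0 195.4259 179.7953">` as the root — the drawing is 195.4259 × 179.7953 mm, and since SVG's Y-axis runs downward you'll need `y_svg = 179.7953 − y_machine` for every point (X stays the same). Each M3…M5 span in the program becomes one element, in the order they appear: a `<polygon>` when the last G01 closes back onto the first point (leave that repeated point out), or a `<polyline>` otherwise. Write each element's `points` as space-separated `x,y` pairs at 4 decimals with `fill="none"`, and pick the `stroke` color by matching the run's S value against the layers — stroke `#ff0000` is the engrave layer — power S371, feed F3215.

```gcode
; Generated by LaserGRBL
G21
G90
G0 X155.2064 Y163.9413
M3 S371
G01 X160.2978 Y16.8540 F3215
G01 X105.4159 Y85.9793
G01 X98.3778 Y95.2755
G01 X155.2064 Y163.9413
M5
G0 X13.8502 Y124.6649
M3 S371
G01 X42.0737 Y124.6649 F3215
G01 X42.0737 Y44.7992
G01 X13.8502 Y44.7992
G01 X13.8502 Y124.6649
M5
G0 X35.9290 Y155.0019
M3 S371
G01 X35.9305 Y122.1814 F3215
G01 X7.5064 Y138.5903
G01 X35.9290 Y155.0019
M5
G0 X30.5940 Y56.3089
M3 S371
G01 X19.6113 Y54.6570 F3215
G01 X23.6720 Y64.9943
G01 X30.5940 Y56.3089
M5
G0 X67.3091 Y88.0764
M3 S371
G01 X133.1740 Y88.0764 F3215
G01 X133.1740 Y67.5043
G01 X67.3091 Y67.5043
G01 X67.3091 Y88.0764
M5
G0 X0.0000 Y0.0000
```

<svg xmlns="http://www.w3.org/2000/svg" width="195.4259mm" height="179.7953mm" viewBox="0 0 195.4259 179.7953">
  <polygon points="155.2064,15.8540 160.2978,162.9413 105.4159,93.8160 98.3778,84.5198" fill="none" stroke="#ff0000"/>
  <polygon points="13.8502,55.1304 42.0737,55.1304 42.0737,134.9961 13.8502,134.9961" fill="none" stroke="#ff0000"/>
  <polygon points="35.9290,24.7934 35.9305,57.6139 7.5064,41.2050" fill="none" stroke="#ff0000"/>
  <polygon points="30.5940,123.4864 19.6113,125.1383 23.6720,114.8010" fill="none" stroke="#ff0000"/>
  <polygon points="67.3091,91.7189 133.1740,91.7189 133.1740,112.2910 67.3091,112.2910" fill="none" stroke="#ff0000"/>
</svg>

Each laser-on run becomes one SVG element. Flip Y back into SVG space with y_svg = 179.7953 − y_machine. Every run uses S371, so all elements get stroke `#ff0000` (engrave).

Run 1: The run returns to its start, so emit a `<polygon>` with points (Y-flipped): 155.2064,15.8540 160.2978,162.9413 105.4159,93.8160 98.3778,84.5198.

Run 2: The run returns to its start, so emit a `<polygon>` with points (Y-flipped): 13.8502,55.1304 42.0737,55.1304 42.0737,134.9961 13.8502,134.9961.

Run 3: The run returns to its start, so emit a `<polygon>` with points (Y-flipped): 35.9290,24.7934 35.9305,57.6139 7.5064,41.2050.

Run 4: The run returns to its start, so emit a `<polygon>` with points (Y-flipped): 30.5940,123.4864 19.6113,125.1383 23.6720,114.8010.

Run 5: The run returns to its start, so emit a `<polygon>` with points (Y-flipped): 67.3091,91.7189 133.1740,91.7189 133.1740,112.2910 67.3091,112.2910.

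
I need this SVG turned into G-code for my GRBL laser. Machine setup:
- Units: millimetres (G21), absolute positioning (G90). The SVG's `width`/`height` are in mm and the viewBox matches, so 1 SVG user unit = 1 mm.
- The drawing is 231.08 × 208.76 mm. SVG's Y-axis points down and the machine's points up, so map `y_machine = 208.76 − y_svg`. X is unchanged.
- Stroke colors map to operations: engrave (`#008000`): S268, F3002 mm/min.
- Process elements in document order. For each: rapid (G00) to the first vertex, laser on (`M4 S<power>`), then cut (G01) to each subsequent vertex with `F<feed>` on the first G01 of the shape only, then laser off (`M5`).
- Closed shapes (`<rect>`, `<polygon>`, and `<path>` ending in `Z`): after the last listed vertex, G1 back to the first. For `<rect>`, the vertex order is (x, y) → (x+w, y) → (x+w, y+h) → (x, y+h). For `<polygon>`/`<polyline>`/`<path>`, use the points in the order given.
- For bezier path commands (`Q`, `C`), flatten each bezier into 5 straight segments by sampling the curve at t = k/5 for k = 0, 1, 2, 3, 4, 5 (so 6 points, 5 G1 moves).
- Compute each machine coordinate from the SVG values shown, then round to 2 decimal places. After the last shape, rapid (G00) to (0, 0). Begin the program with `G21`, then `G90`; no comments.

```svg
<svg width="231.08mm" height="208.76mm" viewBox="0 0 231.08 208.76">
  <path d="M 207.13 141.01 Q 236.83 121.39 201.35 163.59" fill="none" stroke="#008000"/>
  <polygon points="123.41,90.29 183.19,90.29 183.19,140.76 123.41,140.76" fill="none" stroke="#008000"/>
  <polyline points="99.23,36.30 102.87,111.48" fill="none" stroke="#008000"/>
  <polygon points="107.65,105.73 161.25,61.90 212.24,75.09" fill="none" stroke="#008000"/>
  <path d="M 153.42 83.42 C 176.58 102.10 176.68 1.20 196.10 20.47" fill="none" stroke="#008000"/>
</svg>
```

G21
G90
G00 X207.13 Y67.75
M4 S268
G01 X216.40 Y73.13 F3002
G01 X220.46 Y73.55
G01 X219.31 Y69.04
G01 X212.93 Y59.58
G01 X201.35 Y45.17
M5
G00 X123.41 Y118.47
M4 S268
G01 X183.19 Y118.47 F3002
G01 X183.19 Y68.00
G01 X123.41 Y68.00
G01 X123.41 Y118.47
M5
G00 X99.23 Y172.46
M4 S268
G01 X102.87 Y97.28 F3002
M5
G00 X107.65 Y103.03
M4 S268
G01 X161.25 Y146.86 F3002
G01 X212.24 Y133.67
G01 X107.65 Y103.03
M5
G00 X153.42 Y125.34
M4 S268
G01 X164.89 Y126.56 F3002
G01 X172.86 Y144.98
G01 X179.36 Y169.08
G01 X186.43 Y187.35
G01 X196.10 Y188.29
M5
G00 X0.00 Y0.00

1 u = 1 mm; y_m = 208.76 − y.

[1] `<path>` quadratic bezier, #008000→engrave S268 F3002: (207.13,67.75) → (216.40,73.13) → (220.46,73.55) → (219.31,69.04) → (212.93,59.58) → (201.35,45.17)

[2] `<polygon>` rectangle, #008000→engrave S268 F3002: (123.41,118.47) → (183.19,118.47) → (183.19,68.00) → (123.41,68.00) → (123.41,118.47) (closed)

[3] `<polyline>` line segment, #008000→engrave S268 F3002: (99.23,172.46) → (102.87,97.28)

[4] `<polygon>` closed polygon, #008000→engrave S268 F3002: (107.65,103.03) → (161.25,146.86) → (212.24,133.67) → (107.65,103.03) (closed)

[5] `<path>` cubic bezier, #008000→engrave S268 F3002: (153.42,125.34) → (164.89,126.56) → (172.86,144.98) → (179.36,169.08) → (186.43,187.35) → (196.10,188.29)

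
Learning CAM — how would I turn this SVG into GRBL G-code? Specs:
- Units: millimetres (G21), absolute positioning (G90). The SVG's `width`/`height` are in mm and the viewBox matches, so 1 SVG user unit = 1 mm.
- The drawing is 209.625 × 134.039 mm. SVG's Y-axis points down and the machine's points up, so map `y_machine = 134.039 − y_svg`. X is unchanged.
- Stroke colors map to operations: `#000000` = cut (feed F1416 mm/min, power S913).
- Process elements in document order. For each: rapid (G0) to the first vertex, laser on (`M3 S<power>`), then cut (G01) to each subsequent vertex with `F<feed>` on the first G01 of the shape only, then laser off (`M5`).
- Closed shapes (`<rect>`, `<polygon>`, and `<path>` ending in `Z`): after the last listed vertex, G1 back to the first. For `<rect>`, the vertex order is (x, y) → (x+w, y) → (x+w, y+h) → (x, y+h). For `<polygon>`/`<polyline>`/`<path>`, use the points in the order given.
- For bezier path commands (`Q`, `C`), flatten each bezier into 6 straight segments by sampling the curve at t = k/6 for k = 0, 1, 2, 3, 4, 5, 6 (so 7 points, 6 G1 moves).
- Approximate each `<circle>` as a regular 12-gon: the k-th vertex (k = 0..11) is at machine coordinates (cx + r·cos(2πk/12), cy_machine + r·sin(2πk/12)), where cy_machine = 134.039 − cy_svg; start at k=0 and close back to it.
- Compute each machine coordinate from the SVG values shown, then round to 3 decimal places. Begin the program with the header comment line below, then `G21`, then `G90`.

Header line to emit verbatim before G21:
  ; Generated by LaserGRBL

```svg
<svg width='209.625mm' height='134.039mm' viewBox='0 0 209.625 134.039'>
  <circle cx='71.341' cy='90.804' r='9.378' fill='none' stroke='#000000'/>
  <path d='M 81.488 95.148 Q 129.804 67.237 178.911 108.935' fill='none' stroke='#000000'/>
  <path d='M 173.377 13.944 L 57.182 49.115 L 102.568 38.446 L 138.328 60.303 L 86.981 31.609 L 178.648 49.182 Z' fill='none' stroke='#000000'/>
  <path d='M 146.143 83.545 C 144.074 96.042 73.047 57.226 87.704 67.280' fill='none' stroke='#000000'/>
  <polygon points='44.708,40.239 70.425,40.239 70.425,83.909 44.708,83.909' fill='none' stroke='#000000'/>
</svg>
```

Since the viewBox matches the mm dimensions, user units are millimetres directly. The only transform is the Y-flip y_m = 134.039 − y_svg.

Shape 1 is a circle drawn with `<circle>`. Its stroke #000000 means cut at S913, F1416. After flipping Y the toolpath is (80.719,43.235) → (79.463,47.924) → (76.030,51.357) → (71.341,52.613) → (66.652,51.357) → (63.219,47.924) → (61.963,43.235) → (63.219,38.546) → (66.652,35.113) → (71.341,33.857) → (76.030,35.113) → (79.463,38.546) → (80.719,43.235), returning to the start.

Shape 2 is a quadratic bezier drawn with `<path>`. Its stroke #000000 means cut at S913, F1416. After flipping Y the toolpath is (81.488,38.891) → (97.615,46.261) → (113.787,49.764) → (130.002,49.400) → (146.261,45.168) → (162.564,37.070) → (178.911,25.104).

Shape 3 is a closed polygon drawn with `<path>`. Its stroke #000000 means cut at S913, F1416. After flipping Y the toolpath is (173.377,120.095) → (57.182,84.924) → (102.568,95.593) → (138.328,73.736) → (86.981,102.430) → (178.648,84.857) → (173.377,120.095), returning to the start.

Shape 4 is a cubic bezier drawn with `<path>`. Its stroke #000000 means cut at S913, F1416. After flipping Y the toolpath is (146.143,50.494) → (140.078,48.058) → (126.815,51.391) → (110.651,57.710) → (95.881,64.233) → (86.800,68.177) → (87.704,66.759).

Shape 5 is a rectangle drawn with `<polygon>`. Its stroke #000000 means cut at S913, F1416. After flipping Y the toolpath is (44.708,93.800) → (70.425,93.800) → (70.425,50.130) → (44.708,50.130) → (44.708,93.800), returning to the start.

; Generated by LaserGRBL
G21
G90
G0 X80.719 Y43.235
M3 S913
G01 X79.463 Y47.924 F1416
G01 X76.030 Y51.357
G01 X71.341 Y52.613
G01 X66.652 Y51.357
G01 X63.219 Y47.924
G01 X61.963 Y43.235
G01 X63.219 Y38.546
G01 X66.652 Y35.113
G01 X71.341 Y33.857
G01 X76.030 Y35.113
G01 X79.463 Y38.546
G01 X80.719 Y43.235
M5
G0 X81.488 Y38.891
M3 S913
G01 X97.615 Y46.261 F1416
G01 X113.787 Y49.764
G01 X130.002 Y49.400
G01 X146.261 Y45.168
G01 X162.564 Y37.070
G01 X178.911 Y25.104
M5
G0 X173.377 Y120.095
M3 S913
G01 X57.182 Y84.924 F1416
G01 X102.568 Y95.593
G01 X138.328 Y73.736
G01 X86.981 Y102.430
G01 X178.648 Y84.857
G01 X173.377 Y120.095
M5
G0 X146.143 Y50.494
M3 S913
G01 X140.078 Y48.058 F1416
G01 X126.815 Y51.391
G01 X110.651 Y57.710
G01 X95.881 Y64.233
G01 X86.800 Y68.177
G01 X87.704 Y66.759
M5
G0 X44.708 Y93.800
M3 S913
G01 X70.425 Y93.800 F1416
G01 X70.425 Y50.130
G01 X44.708 Y50.130
G01 X44.708 Y93.800
M5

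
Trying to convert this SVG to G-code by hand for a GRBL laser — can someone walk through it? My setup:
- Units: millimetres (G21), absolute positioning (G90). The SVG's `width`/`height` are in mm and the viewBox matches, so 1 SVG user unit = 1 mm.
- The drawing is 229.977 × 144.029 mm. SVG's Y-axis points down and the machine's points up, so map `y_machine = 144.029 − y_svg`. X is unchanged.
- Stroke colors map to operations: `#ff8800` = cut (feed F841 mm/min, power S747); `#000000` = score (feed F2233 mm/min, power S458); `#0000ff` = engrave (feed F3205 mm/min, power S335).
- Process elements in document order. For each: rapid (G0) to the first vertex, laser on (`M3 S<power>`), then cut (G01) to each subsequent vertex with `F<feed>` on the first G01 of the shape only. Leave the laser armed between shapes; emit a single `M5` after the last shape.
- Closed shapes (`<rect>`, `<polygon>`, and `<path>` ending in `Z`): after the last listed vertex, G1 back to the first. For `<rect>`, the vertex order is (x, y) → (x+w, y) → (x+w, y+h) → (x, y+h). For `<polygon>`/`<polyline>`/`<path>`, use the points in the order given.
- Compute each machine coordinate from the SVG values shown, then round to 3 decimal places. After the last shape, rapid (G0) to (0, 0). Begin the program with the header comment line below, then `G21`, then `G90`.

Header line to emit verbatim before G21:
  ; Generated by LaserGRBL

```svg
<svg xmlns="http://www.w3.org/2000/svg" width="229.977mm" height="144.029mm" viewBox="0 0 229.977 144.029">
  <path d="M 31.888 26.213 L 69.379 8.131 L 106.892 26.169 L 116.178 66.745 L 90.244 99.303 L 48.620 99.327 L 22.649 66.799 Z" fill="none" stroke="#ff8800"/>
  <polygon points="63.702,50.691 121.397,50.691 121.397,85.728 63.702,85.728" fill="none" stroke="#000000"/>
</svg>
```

viewBox `0 0 229.977 144.029` with mm width/height → 1 unit = 1 mm. Flip: y_m = 144.029 − y_svg.

**Shape 1** — `<path>` regular polygon, stroke `#ff8800` → cut (S747, F841). Machine vertices: (31.888,117.816) → (69.379,135.898) → (106.892,117.860) → (116.178,77.284) → (90.244,44.726) → (48.620,44.702) → (22.649,77.230) → (31.888,117.816). Closed: final G1 returns to the first vertex.

**Shape 2** — `<polygon>` rectangle, stroke `#000000` → score (S458, F2233). Machine vertices: (63.702,93.338) → (121.397,93.338) → (121.397,58.301) → (63.702,58.301) → (63.702,93.338). Closed: final G1 returns to the first vertex.

; Generated by LaserGRBL
G21
G90
G0 X31.888 Y117.816
M3 S747
G01 X69.379 Y135.898 F841
G01 X106.892 Y117.860
G01 X116.178 Y77.284
G01 X90.244 Y44.726
G01 X48.620 Y44.702
G01 X22.649 Y77.230
G01 X31.888 Y117.816
G0 X63.702 Y93.338
M3 S458
G01 X121.397 Y93.338 F2233
G01 X121.397 Y58.301
G01 X63.702 Y58.301
G01 X63.702 Y93.338
M5
G0 X0.000 Y0.000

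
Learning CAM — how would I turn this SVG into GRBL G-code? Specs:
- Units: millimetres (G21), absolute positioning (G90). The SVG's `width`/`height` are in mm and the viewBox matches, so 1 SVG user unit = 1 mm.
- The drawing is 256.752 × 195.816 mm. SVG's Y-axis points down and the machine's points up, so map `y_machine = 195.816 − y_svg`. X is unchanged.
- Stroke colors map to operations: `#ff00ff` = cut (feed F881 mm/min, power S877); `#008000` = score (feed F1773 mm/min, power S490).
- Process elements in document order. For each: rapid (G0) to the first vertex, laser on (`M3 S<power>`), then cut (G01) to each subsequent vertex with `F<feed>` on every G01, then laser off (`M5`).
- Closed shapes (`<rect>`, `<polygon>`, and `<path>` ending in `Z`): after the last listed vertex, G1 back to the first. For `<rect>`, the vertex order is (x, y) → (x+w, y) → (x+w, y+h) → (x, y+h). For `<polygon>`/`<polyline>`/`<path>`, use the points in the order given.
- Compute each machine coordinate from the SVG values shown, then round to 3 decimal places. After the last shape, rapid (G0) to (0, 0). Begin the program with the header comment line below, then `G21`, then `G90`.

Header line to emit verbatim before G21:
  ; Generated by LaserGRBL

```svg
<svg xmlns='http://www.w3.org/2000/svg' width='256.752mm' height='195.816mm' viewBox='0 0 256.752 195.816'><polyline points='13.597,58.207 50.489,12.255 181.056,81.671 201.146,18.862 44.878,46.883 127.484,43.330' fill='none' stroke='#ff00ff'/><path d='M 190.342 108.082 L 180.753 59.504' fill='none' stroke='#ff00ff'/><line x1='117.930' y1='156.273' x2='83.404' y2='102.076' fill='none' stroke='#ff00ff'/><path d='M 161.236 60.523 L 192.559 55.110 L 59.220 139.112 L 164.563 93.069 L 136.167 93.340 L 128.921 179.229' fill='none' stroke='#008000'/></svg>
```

; Generated by LaserGRBL
G21
G90
G0 X13.597 Y137.609
M3 S877
G01 X50.489 Y183.561 F881
G01 X181.056 Y114.145 F881
G01 X201.146 Y176.954 F881
G01 X44.878 Y148.933 F881
G01 X127.484 Y152.486 F881
M5
G0 X190.342 Y87.734
M3 S877
G01 X180.753 Y136.312 F881
M5
G0 X117.930 Y39.543
M3 S877
G01 X83.404 Y93.740 F881
M5
G0 X161.236 Y135.293
M3 S490
G01 X192.559 Y140.706 F1773
G01 X59.220 Y56.704 F1773
G01 X164.563 Y102.747 F1773
G01 X136.167 Y102.476 F1773
G01 X128.921 Y16.587 F1773
M5
G0 X0.000 Y0.000

viewBox `0 0 256.752 195.816` with mm width/height → 1 unit = 1 mm. Flip: y_m = 195.816 − y_svg.

**Shape 1** — `<polyline>` open polyline, stroke `#ff00ff` → cut (S877, F881). Machine vertices: (13.597,137.609) → (50.489,183.561) → (181.056,114.145) → (201.146,176.954) → (44.878,148.933) → (127.484,152.486). Open path.

**Shape 2** — `<path>` line segment, stroke `#ff00ff` → cut (S877, F881). Machine vertices: (190.342,87.734) → (180.753,136.312). Open path.

**Shape 3** — `<line>` line segment, stroke `#ff00ff` → cut (S877, F881). Machine vertices: (117.930,39.543) → (83.404,93.740). Open path.

**Shape 4** — `<path>` open polyline, stroke `#008000` → score (S490, F1773). Machine vertices: (161.236,135.293) → (192.559,140.706) → (59.220,56.704) → (164.563,102.747) → (136.167,102.476) → (128.921,16.587). Open path.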